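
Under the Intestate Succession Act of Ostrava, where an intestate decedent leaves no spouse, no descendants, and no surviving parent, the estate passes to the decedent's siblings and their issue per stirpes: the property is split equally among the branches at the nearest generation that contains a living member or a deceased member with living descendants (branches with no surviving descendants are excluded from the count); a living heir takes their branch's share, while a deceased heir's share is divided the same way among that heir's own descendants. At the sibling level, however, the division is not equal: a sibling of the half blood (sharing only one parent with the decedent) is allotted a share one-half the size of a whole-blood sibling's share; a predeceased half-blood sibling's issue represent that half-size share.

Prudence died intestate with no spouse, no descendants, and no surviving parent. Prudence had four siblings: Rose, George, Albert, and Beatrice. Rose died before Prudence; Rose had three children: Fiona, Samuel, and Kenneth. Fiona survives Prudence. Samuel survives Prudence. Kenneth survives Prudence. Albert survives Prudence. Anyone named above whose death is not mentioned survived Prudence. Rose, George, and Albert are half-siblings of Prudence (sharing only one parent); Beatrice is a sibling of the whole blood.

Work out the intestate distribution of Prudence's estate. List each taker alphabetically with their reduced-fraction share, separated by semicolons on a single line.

Albert 1/5; Beatrice 2/5; Fiona 1/15; George 1/5; Kenneth 1/15; Samuel 1/15

No spouse, descendants, or parent survives, so the estate passes to Prudence's siblings per stirpes.
Half-blood siblings count for one-half the weight of whole-blood siblings at the initial division.
Dividing 1 in proportion to weights (total weight 5/2): Rose (weight 1/2) → 1/5; George (weight 1/2) → 1/5; Albert (weight 1/2) → 1/5; Beatrice (weight 1) → 2/5.
Rose predeceased; the 1/5 allotted to Rose's branch passes to Rose's issue by representation.
The 1/5 is divided into 3 equal shares of 1/15 among Fiona, Samuel, Kenneth.
Fiona is living and takes 1/15.
Samuel is living and takes 1/15.
Kenneth is living and takes 1/15.
George is living and takes 1/5.
Albert is living and takes 1/5.
Beatrice is living and takes 2/5.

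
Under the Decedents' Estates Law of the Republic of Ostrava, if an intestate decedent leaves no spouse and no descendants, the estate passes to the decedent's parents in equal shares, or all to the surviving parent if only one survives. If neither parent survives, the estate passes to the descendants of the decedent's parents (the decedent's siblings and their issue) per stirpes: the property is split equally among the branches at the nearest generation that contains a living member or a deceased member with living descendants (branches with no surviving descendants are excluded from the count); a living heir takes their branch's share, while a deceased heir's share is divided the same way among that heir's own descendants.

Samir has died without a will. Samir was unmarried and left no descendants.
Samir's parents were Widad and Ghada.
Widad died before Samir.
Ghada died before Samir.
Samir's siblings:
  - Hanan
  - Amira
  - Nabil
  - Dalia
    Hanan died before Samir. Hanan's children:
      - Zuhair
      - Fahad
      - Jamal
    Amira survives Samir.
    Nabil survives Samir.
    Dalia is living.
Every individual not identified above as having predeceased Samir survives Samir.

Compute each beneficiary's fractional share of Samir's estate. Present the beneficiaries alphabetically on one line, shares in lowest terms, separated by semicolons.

Neither parent survives and there are no descendants, so the estate passes to Samir's siblings and their issue per stirpes.
The estate is divided into 4 equal shares of 1/4 among Hanan, Amira, Nabil, Dalia.
Hanan predeceased; the 1/4 allotted to Hanan's branch passes to Hanan's issue by representation.
The 1/4 is divided into 3 equal shares of 1/12 among Zuhair, Fahad, Jamal.
Zuhair is living and takes 1/12.
Fahad is living and takes 1/12.
Jamal is living and takes 1/12.
Amira is living and takes 1/4.
Nabil is living and takes 1/4.
Dalia is living and takes 1/4.

Amira 1/4; Dalia 1/4; Fahad 1/12; Jamal 1/12; Nabil 1/4; Zuhair 1/12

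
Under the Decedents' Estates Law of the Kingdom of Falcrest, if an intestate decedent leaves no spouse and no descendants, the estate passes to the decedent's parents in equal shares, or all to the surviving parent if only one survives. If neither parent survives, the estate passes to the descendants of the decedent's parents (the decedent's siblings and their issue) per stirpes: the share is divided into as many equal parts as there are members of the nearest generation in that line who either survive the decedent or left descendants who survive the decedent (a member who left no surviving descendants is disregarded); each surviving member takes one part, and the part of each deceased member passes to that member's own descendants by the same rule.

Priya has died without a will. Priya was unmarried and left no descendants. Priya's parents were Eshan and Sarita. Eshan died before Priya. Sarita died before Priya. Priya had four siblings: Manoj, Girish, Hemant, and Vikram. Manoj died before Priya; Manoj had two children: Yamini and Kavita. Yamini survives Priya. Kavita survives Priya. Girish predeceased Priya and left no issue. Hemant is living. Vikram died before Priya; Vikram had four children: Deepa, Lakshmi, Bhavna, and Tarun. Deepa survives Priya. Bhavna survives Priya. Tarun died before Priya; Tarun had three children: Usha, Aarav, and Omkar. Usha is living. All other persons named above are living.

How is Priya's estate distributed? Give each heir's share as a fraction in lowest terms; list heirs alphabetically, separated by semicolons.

Aarav 1/36; Bhavna 1/12; Deepa 1/12; Hemant 1/3; Kavita 1/6; Lakshmi 1/12; Omkar 1/36; Usha 1/36; Yamini 1/6

Neither parent survives and there are no descendants, so the estate passes to Priya's siblings and their issue per stirpes.
Girish left no surviving issue, so that branch lapses and is disregarded.
The estate is divided into 3 equal shares of 1/3 among Manoj, Hemant, Vikram.
Manoj predeceased; the 1/3 allotted to Manoj's branch passes to Manoj's issue by representation.
The 1/3 is divided into 2 equal shares of 1/6 among Yamini, Kavita.
Yamini is living and takes 1/6.
Kavita is living and takes 1/6.
Hemant is living and takes 1/3.
Vikram predeceased; the 1/3 allotted to Vikram's branch passes to Vikram's issue by representation.
The 1/3 is divided into 4 equal shares of 1/12 among Deepa, Lakshmi, Bhavna, Tarun.
Deepa is living and takes 1/12.
Lakshmi is living and takes 1/12.
Bhavna is living and takes 1/12.
Tarun predeceased; the 1/12 allotted to Tarun's branch passes to Tarun's issue by representation.
The 1/12 is divided into 3 equal shares of 1/36 among Usha, Aarav, Omkar.
Usha is living and takes 1/36.
Aarav is living and takes 1/36.
Omkar is living and takes 1/36.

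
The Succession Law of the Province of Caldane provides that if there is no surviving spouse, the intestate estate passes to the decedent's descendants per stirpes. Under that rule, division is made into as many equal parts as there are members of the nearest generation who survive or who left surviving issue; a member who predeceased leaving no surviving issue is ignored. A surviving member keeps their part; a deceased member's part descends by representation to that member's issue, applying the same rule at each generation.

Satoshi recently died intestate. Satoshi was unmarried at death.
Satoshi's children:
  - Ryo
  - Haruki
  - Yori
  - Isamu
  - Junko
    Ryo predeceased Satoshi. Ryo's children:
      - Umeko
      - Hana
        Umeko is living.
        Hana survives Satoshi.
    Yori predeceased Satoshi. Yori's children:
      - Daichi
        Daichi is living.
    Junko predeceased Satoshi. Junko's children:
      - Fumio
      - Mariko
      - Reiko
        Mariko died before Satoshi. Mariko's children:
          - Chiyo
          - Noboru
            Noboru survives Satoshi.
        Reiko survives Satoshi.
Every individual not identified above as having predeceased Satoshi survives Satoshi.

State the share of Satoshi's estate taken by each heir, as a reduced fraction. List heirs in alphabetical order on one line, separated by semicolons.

There is no surviving spouse, so the entire estate passes to Satoshi's descendants per stirpes.
The estate is divided into 5 equal shares of 1/5 among Ryo, Haruki, Yori, Isamu, Junko.
Ryo predeceased; the 1/5 allotted to Ryo's branch passes to Ryo's issue by representation.
The 1/5 is divided into 2 equal shares of 1/10 among Umeko, Hana.
Umeko is living and takes 1/10.
Hana is living and takes 1/10.
Haruki is living and takes 1/5.
Yori predeceased; the 1/5 allotted to Yori's branch passes to Yori's issue by representation.
Daichi is the sole taker at this level and receives the full 1/5.
Isamu is living and takes 1/5.
Junko predeceased; the 1/5 allotted to Junko's branch passes to Junko's issue by representation.
The 1/5 is divided into 3 equal shares of 1/15 among Fumio, Mariko, Reiko.
Fumio is living and takes 1/15.
Mariko predeceased; the 1/15 allotted to Mariko's branch passes to Mariko's issue by representation.
The 1/15 is divided into 2 equal shares of 1/30 among Chiyo, Noboru.
Chiyo is living and takes 1/30.
Noboru is living and takes 1/30.
Reiko is living and takes 1/15.

Chiyo 1/30; Daichi 1/5; Fumio 1/15; Hana 1/10; Haruki 1/5; Isamu 1/5; Noboru 1/30; Reiko 1/15; Umeko 1/10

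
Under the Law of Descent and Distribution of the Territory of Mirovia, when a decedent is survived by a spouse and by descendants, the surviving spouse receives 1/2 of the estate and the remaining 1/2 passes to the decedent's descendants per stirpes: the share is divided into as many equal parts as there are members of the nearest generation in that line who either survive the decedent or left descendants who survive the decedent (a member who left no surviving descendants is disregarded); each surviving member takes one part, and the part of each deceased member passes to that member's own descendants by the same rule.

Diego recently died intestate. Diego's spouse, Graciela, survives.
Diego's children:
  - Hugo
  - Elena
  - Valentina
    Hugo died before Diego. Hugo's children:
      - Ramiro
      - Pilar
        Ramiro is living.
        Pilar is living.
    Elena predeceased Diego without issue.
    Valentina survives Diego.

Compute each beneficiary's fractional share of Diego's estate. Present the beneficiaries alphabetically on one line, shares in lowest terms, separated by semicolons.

Graciela 1/2; Pilar 1/8; Ramiro 1/8; Valentina 1/4

Graciela, as surviving spouse, takes 1/2.
The remaining 1/2 passes to Diego's descendants per stirpes.
Elena left no surviving issue, so that branch lapses and is disregarded.
The 1/2 is divided into 2 equal shares of 1/4 among Hugo, Valentina.
Hugo predeceased; the 1/4 allotted to Hugo's branch passes to Hugo's issue by representation.
The 1/4 is divided into 2 equal shares of 1/8 among Ramiro, Pilar.
Ramiro is living and takes 1/8.
Pilar is living and takes 1/8.
Valentina is living and takes 1/4.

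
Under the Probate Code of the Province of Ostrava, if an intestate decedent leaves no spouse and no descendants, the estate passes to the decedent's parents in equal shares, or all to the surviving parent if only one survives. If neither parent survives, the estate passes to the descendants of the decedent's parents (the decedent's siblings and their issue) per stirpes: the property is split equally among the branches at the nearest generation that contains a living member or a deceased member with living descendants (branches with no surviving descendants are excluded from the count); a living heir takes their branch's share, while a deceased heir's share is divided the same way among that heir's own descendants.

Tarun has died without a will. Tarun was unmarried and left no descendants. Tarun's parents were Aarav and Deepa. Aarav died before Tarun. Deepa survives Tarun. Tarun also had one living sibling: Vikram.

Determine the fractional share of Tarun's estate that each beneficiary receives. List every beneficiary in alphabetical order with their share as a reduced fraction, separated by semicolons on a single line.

Deepa 1

Only one parent, Deepa, survives, so Deepa takes the entire estate. The siblings take nothing because a surviving parent has priority.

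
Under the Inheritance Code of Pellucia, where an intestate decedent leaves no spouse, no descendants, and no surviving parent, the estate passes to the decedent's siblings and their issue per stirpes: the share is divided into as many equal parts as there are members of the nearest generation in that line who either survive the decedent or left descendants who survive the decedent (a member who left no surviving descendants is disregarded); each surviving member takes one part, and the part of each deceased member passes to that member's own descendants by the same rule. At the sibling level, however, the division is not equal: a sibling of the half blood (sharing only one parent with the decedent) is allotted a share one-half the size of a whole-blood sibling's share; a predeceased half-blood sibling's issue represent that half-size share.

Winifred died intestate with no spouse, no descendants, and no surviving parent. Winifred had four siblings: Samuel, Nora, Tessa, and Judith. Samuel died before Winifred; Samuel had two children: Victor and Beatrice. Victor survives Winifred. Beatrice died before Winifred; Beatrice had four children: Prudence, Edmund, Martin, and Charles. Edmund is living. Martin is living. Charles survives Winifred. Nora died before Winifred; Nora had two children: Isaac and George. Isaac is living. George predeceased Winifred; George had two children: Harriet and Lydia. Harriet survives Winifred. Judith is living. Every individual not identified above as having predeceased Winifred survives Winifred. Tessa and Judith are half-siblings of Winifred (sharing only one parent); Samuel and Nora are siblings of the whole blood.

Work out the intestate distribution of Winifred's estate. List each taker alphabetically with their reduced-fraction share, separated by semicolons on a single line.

Charles 1/24; Edmund 1/24; Harriet 1/12; Isaac 1/6; Judith 1/6; Lydia 1/12; Martin 1/24; Prudence 1/24; Tessa 1/6; Victor 1/6

No spouse, descendants, or parent survives, so the estate passes to Winifred's siblings per stirpes.
Half-blood siblings count for one-half the weight of whole-blood siblings at the initial division.
Dividing 1 in proportion to weights (total weight 3): Samuel (weight 1) → 1/3; Nora (weight 1) → 1/3; Tessa (weight 1/2) → 1/6; Judith (weight 1/2) → 1/6.
Samuel predeceased; the 1/3 allotted to Samuel's branch passes to Samuel's issue by representation.
The 1/3 is divided into 2 equal shares of 1/6 among Victor, Beatrice.
Victor is living and takes 1/6.
Beatrice predeceased; the 1/6 allotted to Beatrice's branch passes to Beatrice's issue by representation.
The 1/6 is divided into 4 equal shares of 1/24 among Prudence, Edmund, Martin, Charles.
Prudence is living and takes 1/24.
Edmund is living and takes 1/24.
Martin is living and takes 1/24.
Charles is living and takes 1/24.
Nora predeceased; the 1/3 allotted to Nora's branch passes to Nora's issue by representation.
The 1/3 is divided into 2 equal shares of 1/6 among Isaac, George.
Isaac is living and takes 1/6.
George predeceased; the 1/6 allotted to George's branch passes to George's issue by representation.
The 1/6 is divided into 2 equal shares of 1/12 among Harriet, Lydia.
Harriet is living and takes 1/12.
Lydia is living and takes 1/12.
Tessa is living and takes 1/6.
Judith is living and takes 1/6.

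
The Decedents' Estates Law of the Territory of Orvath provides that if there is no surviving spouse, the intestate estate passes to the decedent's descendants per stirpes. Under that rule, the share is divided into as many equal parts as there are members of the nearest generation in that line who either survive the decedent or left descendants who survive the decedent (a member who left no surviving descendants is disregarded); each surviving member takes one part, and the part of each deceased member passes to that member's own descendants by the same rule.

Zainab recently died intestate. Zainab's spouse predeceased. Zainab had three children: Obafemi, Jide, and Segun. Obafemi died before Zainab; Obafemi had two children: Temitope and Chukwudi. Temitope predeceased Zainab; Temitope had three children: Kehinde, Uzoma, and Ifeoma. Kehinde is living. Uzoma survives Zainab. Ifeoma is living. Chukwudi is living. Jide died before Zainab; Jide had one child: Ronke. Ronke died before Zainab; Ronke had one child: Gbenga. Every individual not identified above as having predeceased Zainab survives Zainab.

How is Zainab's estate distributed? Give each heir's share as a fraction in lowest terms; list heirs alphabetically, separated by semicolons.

Chukwudi 1/6; Gbenga 1/3; Ifeoma 1/18; Kehinde 1/18; Segun 1/3; Uzoma 1/18

There is no surviving spouse, so the entire estate passes to Zainab's descendants per stirpes.
The estate is divided into 3 equal shares of 1/3 among Obafemi, Jide, Segun.
Obafemi predeceased; the 1/3 allotted to Obafemi's branch passes to Obafemi's issue by representation.
The 1/3 is divided into 2 equal shares of 1/6 among Temitope, Chukwudi.
Temitope predeceased; the 1/6 allotted to Temitope's branch passes to Temitope's issue by representation.
The 1/6 is divided into 3 equal shares of 1/18 among Kehinde, Uzoma, Ifeoma.
Kehinde is living and takes 1/18.
Uzoma is living and takes 1/18.
Ifeoma is living and takes 1/18.
Chukwudi is living and takes 1/6.
Jide predeceased; the 1/3 allotted to Jide's branch passes to Jide's issue by representation.
Ronke's line is the sole branch at this level, so the full 1/3 passes to Ronke's issue by representation.
Gbenga is the sole taker at this level and receives the full 1/3.
Segun is living and takes 1/3.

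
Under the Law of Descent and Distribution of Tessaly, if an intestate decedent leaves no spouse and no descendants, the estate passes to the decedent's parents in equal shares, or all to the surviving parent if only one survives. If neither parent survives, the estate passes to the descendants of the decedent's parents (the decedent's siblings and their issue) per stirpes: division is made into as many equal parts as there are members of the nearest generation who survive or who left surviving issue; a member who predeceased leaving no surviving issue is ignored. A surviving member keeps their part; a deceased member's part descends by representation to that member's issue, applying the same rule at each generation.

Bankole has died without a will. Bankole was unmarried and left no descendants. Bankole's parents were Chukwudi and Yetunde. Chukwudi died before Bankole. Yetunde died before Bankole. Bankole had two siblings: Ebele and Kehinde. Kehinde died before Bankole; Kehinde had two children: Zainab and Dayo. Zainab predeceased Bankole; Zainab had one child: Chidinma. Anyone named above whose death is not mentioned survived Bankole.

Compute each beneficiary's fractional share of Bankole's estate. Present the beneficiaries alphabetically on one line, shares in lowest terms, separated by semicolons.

Neither parent survives and there are no descendants, so the estate passes to Bankole's siblings and their issue per stirpes.
The estate is divided into 2 equal shares of 1/2 among Ebele, Kehinde.
Ebele is living and takes 1/2.
Kehinde predeceased; the 1/2 allotted to Kehinde's branch passes to Kehinde's issue by representation.
The 1/2 is divided into 2 equal shares of 1/4 among Zainab, Dayo.
Zainab predeceased; the 1/4 allotted to Zainab's branch passes to Zainab's issue by representation.
Chidinma is the sole taker at this level and receives the full 1/4.
Dayo is living and takes 1/4.

Chidinma 1/4; Dayo 1/4; Ebele 1/2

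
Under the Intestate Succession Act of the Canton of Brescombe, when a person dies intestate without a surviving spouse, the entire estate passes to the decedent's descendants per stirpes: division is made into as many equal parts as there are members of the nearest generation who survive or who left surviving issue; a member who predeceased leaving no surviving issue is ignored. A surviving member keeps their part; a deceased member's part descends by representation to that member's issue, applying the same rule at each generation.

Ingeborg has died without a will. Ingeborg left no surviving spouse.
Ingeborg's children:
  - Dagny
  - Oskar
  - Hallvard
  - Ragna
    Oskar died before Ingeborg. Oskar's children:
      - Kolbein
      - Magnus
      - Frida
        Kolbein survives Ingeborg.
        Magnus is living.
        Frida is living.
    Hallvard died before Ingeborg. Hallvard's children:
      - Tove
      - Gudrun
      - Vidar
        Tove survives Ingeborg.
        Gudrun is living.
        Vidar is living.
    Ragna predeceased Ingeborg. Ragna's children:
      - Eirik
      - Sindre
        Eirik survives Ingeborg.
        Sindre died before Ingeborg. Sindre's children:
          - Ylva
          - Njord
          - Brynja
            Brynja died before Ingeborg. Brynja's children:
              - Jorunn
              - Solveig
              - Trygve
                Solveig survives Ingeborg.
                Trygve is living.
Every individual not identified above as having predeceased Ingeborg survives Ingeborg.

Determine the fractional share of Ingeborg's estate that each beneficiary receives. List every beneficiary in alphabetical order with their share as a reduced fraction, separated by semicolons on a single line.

There is no surviving spouse, so the entire estate passes to Ingeborg's descendants per stirpes.
The estate is divided into 4 equal shares of 1/4 among Dagny, Oskar, Hallvard, Ragna.
Dagny is living and takes 1/4.
Oskar predeceased; the 1/4 allotted to Oskar's branch passes to Oskar's issue by representation.
The 1/4 is divided into 3 equal shares of 1/12 among Kolbein, Magnus, Frida.
Kolbein is living and takes 1/12.
Magnus is living and takes 1/12.
Frida is living and takes 1/12.
Hallvard predeceased; the 1/4 allotted to Hallvard's branch passes to Hallvard's issue by representation.
The 1/4 is divided into 3 equal shares of 1/12 among Tove, Gudrun, Vidar.
Tove is living and takes 1/12.
Gudrun is living and takes 1/12.
Vidar is living and takes 1/12.
Ragna predeceased; the 1/4 allotted to Ragna's branch passes to Ragna's issue by representation.
The 1/4 is divided into 2 equal shares of 1/8 among Eirik, Sindre.
Eirik is living and takes 1/8.
Sindre predeceased; the 1/8 allotted to Sindre's branch passes to Sindre's issue by representation.
The 1/8 is divided into 3 equal shares of 1/24 among Ylva, Njord, Brynja.
Ylva is living and takes 1/24.
Njord is living and takes 1/24.
Brynja predeceased; the 1/24 allotted to Brynja's branch passes to Brynja's issue by representation.
The 1/24 is divided into 3 equal shares of 1/72 among Jorunn, Solveig, Trygve.
Jorunn is living and takes 1/72.
Solveig is living and takes 1/72.
Trygve is living and takes 1/72.

Dagny 1/4; Eirik 1/8; Frida 1/12; Gudrun 1/12; Jorunn 1/72; Kolbein 1/12; Magnus 1/12; Njord 1/24; Solveig 1/72; Tove 1/12; Trygve 1/72; Vidar 1/12; Ylva 1/24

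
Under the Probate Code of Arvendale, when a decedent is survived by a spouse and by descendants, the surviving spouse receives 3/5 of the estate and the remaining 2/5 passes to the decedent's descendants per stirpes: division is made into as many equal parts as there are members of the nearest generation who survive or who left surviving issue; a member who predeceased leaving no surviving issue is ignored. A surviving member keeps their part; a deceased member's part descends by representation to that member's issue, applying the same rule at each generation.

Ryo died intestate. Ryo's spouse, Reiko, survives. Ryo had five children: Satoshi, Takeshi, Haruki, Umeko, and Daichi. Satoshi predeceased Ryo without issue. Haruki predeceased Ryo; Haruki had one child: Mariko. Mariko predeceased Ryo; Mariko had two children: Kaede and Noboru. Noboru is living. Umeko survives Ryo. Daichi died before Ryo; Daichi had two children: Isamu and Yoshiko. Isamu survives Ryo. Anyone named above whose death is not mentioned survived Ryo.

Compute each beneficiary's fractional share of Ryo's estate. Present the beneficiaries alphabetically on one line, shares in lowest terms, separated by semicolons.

Isamu 1/20; Kaede 1/20; Noboru 1/20; Reiko 3/5; Takeshi 1/10; Umeko 1/10; Yoshiko 1/20

Reiko, as surviving spouse, takes 3/5.
The remaining 2/5 passes to Ryo's descendants per stirpes.
Satoshi left no surviving issue, so that branch lapses and is disregarded.
The 2/5 is divided into 4 equal shares of 1/10 among Takeshi, Haruki, Umeko, Daichi.
Takeshi is living and takes 1/10.
Haruki predeceased; the 1/10 allotted to Haruki's branch passes to Haruki's issue by representation.
Mariko's line is the sole branch at this level, so the full 1/10 passes to Mariko's issue by representation.
The 1/10 is divided into 2 equal shares of 1/20 among Kaede, Noboru.
Kaede is living and takes 1/20.
Noboru is living and takes 1/20.
Umeko is living and takes 1/10.
Daichi predeceased; the 1/10 allotted to Daichi's branch passes to Daichi's issue by representation.
The 1/10 is divided into 2 equal shares of 1/20 among Isamu, Yoshiko.
Isamu is living and takes 1/20.
Yoshiko is living and takes 1/20.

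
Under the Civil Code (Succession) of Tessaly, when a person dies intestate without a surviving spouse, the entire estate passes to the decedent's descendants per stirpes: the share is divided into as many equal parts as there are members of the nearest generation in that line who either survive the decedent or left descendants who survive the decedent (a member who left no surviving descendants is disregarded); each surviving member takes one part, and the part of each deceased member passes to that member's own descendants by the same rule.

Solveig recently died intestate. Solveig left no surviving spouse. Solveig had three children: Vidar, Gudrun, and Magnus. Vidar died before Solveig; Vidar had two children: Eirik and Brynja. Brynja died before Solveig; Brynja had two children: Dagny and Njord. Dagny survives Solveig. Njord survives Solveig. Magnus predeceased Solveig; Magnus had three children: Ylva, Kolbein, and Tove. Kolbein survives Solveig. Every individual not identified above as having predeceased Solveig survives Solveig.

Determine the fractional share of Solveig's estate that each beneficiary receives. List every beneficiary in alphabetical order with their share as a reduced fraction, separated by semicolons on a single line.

There is no surviving spouse, so the entire estate passes to Solveig's descendants per stirpes.
The estate is divided into 3 equal shares of 1/3 among Vidar, Gudrun, Magnus.
Vidar predeceased; the 1/3 allotted to Vidar's branch passes to Vidar's issue by representation.
The 1/3 is divided into 2 equal shares of 1/6 among Eirik, Brynja.
Eirik is living and takes 1/6.
Brynja predeceased; the 1/6 allotted to Brynja's branch passes to Brynja's issue by representation.
The 1/6 is divided into 2 equal shares of 1/12 among Dagny, Njord.
Dagny is living and takes 1/12.
Njord is living and takes 1/12.
Gudrun is living and takes 1/3.
Magnus predeceased; the 1/3 allotted to Magnus's branch passes to Magnus's issue by representation.
The 1/3 is divided into 3 equal shares of 1/9 among Ylva, Kolbein, Tove.
Ylva is living and takes 1/9.
Kolbein is living and takes 1/9.
Tove is living and takes 1/9.

Dagny 1/12; Eirik 1/6; Gudrun 1/3; Kolbein 1/9; Njord 1/12; Tove 1/9; Ylva 1/9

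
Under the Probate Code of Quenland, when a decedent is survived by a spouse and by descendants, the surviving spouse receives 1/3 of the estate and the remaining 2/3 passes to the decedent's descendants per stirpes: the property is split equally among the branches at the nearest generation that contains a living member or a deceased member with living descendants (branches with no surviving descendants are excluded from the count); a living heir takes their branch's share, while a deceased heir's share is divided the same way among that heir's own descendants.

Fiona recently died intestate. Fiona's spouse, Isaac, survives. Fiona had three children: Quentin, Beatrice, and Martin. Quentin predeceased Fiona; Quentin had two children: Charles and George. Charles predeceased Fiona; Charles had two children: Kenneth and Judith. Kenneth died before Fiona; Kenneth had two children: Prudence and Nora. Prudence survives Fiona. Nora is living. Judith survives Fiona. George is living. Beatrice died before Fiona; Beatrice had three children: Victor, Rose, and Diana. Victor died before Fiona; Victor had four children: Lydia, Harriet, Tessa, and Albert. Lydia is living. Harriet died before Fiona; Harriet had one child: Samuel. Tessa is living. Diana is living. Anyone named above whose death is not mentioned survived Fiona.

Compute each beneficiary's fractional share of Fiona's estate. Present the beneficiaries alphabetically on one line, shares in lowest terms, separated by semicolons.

Albert 1/54; Diana 2/27; George 1/9; Isaac 1/3; Judith 1/18; Lydia 1/54; Martin 2/9; Nora 1/36; Prudence 1/36; Rose 2/27; Samuel 1/54; Tessa 1/54

Isaac, as surviving spouse, takes 1/3.
The remaining 2/3 passes to Fiona's descendants per stirpes.
The 2/3 is divided into 3 equal shares of 2/9 among Quentin, Beatrice, Martin.
Quentin predeceased; the 2/9 allotted to Quentin's branch passes to Quentin's issue by representation.
The 2/9 is divided into 2 equal shares of 1/9 among Charles, George.
Charles predeceased; the 1/9 allotted to Charles's branch passes to Charles's issue by representation.
The 1/9 is divided into 2 equal shares of 1/18 among Kenneth, Judith.
Kenneth predeceased; the 1/18 allotted to Kenneth's branch passes to Kenneth's issue by representation.
The 1/18 is divided into 2 equal shares of 1/36 among Prudence, Nora.
Prudence is living and takes 1/36.
Nora is living and takes 1/36.
Judith is living and takes 1/18.
George is living and takes 1/9.
Beatrice predeceased; the 2/9 allotted to Beatrice's branch passes to Beatrice's issue by representation.
The 2/9 is divided into 3 equal shares of 2/27 among Victor, Rose, Diana.
Victor predeceased; the 2/27 allotted to Victor's branch passes to Victor's issue by representation.
The 2/27 is divided into 4 equal shares of 1/54 among Lydia, Harriet, Tessa, Albert.
Lydia is living and takes 1/54.
Harriet predeceased; the 1/54 allotted to Harriet's branch passes to Harriet's issue by representation.
Samuel is the sole taker at this level and receives the full 1/54.
Tessa is living and takes 1/54.
Albert is living and takes 1/54.
Rose is living and takes 2/27.
Diana is living and takes 2/27.
Martin is living and takes 2/9.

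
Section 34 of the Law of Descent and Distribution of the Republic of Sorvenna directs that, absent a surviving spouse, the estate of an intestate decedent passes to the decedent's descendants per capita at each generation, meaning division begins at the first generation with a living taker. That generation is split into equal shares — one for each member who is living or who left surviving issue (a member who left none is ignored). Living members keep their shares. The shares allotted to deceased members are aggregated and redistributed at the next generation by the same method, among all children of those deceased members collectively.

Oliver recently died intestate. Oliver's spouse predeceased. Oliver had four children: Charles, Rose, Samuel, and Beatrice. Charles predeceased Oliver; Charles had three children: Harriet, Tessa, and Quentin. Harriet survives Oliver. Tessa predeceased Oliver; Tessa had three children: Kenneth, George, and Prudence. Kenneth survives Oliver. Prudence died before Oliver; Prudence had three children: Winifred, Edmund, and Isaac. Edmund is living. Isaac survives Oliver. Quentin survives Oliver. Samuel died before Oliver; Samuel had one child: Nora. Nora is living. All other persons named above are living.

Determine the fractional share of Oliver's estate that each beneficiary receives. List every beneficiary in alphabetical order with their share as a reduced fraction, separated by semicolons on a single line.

Beatrice 1/4; Edmund 1/72; George 1/24; Harriet 1/8; Isaac 1/72; Kenneth 1/24; Nora 1/8; Quentin 1/8; Rose 1/4; Winifred 1/72

There is no surviving spouse, so the entire estate passes to Oliver's descendants per capita at each generation.
At generation 1 (Charles, Rose, Samuel, Beatrice) there are 4 shares of (1)/4 = 1/4 each.
Living: Rose and Beatrice — each takes 1/4.
Deceased: Charles and Samuel. Their combined 1/2 is pooled and carried to generation 2.
At generation 2 (Harriet, Tessa, Quentin, Nora) there are 4 shares of (1/2)/4 = 1/8 each.
Living: Harriet, Quentin, and Nora — each takes 1/8.
Deceased: Tessa. That 1/8 share is carried to generation 3.
At generation 3 (Kenneth, George, Prudence) there are 3 shares of (1/8)/3 = 1/24 each.
Living: Kenneth and George — each takes 1/24.
Deceased: Prudence. That 1/24 share is carried to generation 4.
At generation 4 (Winifred, Edmund, Isaac) there are 3 shares of (1/24)/3 = 1/72 each.
Living: Winifred, Edmund, and Isaac — each takes 1/72.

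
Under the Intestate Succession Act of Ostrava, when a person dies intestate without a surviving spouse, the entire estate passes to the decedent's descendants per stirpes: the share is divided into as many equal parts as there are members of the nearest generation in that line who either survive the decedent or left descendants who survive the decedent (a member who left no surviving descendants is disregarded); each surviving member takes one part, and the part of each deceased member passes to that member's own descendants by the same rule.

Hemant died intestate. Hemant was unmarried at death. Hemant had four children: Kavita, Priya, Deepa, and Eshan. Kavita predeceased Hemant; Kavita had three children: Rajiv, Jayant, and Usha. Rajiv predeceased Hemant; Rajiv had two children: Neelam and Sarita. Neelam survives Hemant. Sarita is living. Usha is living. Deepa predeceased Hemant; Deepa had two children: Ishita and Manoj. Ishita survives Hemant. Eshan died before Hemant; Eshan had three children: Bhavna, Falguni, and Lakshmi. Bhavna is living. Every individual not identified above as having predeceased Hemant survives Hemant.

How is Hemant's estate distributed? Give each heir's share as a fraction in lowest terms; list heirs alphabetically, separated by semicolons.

There is no surviving spouse, so the entire estate passes to Hemant's descendants per stirpes.
The estate is divided into 4 equal shares of 1/4 among Kavita, Priya, Deepa, Eshan.
Kavita predeceased; the 1/4 allotted to Kavita's branch passes to Kavita's issue by representation.
The 1/4 is divided into 3 equal shares of 1/12 among Rajiv, Jayant, Usha.
Rajiv predeceased; the 1/12 allotted to Rajiv's branch passes to Rajiv's issue by representation.
The 1/12 is divided into 2 equal shares of 1/24 among Neelam, Sarita.
Neelam is living and takes 1/24.
Sarita is living and takes 1/24.
Jayant is living and takes 1/12.
Usha is living and takes 1/12.
Priya is living and takes 1/4.
Deepa predeceased; the 1/4 allotted to Deepa's branch passes to Deepa's issue by representation.
The 1/4 is divided into 2 equal shares of 1/8 among Ishita, Manoj.
Ishita is living and takes 1/8.
Manoj is living and takes 1/8.
Eshan predeceased; the 1/4 allotted to Eshan's branch passes to Eshan's issue by representation.
The 1/4 is divided into 3 equal shares of 1/12 among Bhavna, Falguni, Lakshmi.
Bhavna is living and takes 1/12.
Falguni is living and takes 1/12.
Lakshmi is living and takes 1/12.

Bhavna 1/12; Falguni 1/12; Ishita 1/8; Jayant 1/12; Lakshmi 1/12; Manoj 1/8; Neelam 1/24; Priya 1/4; Sarita 1/24; Usha 1/12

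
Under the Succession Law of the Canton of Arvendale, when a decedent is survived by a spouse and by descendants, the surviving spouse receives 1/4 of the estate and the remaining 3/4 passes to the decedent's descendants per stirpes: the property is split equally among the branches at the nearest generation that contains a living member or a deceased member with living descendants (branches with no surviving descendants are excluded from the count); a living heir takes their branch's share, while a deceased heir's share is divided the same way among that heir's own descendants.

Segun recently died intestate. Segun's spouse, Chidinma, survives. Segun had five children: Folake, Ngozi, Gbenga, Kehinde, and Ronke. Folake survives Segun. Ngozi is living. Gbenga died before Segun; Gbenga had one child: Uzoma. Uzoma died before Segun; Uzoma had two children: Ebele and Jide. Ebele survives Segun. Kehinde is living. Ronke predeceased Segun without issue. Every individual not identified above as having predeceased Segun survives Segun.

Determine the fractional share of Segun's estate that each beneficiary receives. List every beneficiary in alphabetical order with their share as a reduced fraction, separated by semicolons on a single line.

Chidinma 1/4; Ebele 3/32; Folake 3/16; Jide 3/32; Kehinde 3/16; Ngozi 3/16

Chidinma, as surviving spouse, takes 1/4.
The remaining 3/4 passes to Segun's descendants per stirpes.
Ronke left no surviving issue, so that branch lapses and is disregarded.
The 3/4 is divided into 4 equal shares of 3/16 among Folake, Ngozi, Gbenga, Kehinde.
Folake is living and takes 3/16.
Ngozi is living and takes 3/16.
Gbenga predeceased; the 3/16 allotted to Gbenga's branch passes to Gbenga's issue by representation.
Uzoma's line is the sole branch at this level, so the full 3/16 passes to Uzoma's issue by representation.
The 3/16 is divided into 2 equal shares of 3/32 among Ebele, Jide.
Ebele is living and takes 3/32.
Jide is living and takes 3/32.
Kehinde is living and takes 3/16.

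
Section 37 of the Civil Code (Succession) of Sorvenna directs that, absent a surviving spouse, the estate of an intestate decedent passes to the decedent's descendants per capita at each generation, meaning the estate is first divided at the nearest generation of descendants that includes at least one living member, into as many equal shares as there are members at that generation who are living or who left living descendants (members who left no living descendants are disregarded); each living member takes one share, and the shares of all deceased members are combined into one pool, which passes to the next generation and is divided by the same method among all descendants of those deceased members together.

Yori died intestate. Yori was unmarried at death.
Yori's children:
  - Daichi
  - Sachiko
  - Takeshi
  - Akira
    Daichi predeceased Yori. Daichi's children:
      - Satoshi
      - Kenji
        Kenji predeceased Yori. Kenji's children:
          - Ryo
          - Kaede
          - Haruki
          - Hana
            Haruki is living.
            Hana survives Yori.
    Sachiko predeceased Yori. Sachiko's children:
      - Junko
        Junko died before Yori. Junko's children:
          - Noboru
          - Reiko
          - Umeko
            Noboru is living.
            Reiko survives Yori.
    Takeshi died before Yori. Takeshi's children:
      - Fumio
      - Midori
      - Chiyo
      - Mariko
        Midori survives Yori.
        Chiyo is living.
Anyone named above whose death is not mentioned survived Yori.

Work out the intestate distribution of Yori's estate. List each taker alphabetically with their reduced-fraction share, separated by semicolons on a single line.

Akira 1/4; Chiyo 3/28; Fumio 3/28; Hana 3/98; Haruki 3/98; Kaede 3/98; Mariko 3/28; Midori 3/28; Noboru 3/98; Reiko 3/98; Ryo 3/98; Satoshi 3/28; Umeko 3/98

There is no surviving spouse, so the entire estate passes to Yori's descendants per capita at each generation.
At generation 1 (Daichi, Sachiko, Takeshi, Akira) there are 4 shares of (1)/4 = 1/4 each.
Living: Akira — each takes 1/4.
Deceased: Daichi, Sachiko, and Takeshi. Their combined 3/4 is pooled and carried to generation 2.
At generation 2 (Satoshi, Kenji, Junko, Fumio, Midori, Chiyo, Mariko) there are 7 shares of (3/4)/7 = 3/28 each.
Living: Satoshi, Fumio, Midori, Chiyo, and Mariko — each takes 3/28.
Deceased: Kenji and Junko. Their combined 3/14 is pooled and carried to generation 3.
At generation 3 (Ryo, Kaede, Haruki, Hana, Noboru, Reiko, Umeko) there are 7 shares of (3/14)/7 = 3/98 each.
Living: Ryo, Kaede, Haruki, Hana, Noboru, Reiko, and Umeko — each takes 3/98.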